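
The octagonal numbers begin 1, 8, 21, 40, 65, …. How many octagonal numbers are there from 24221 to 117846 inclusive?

The n-th octagonal number is n(3n−2).
Smallest index with value ≥ 24221: n = 91 (giving 24661).
Largest index with value ≤ 117846: n = 198 (giving 117216).
Indices 91 through 198: 108 terms.

108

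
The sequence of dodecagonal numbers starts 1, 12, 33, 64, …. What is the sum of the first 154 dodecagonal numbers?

Σ i(5i−4) = 5Σi² − 4Σi over i = 1..154.
Σi = 11935 and Σi² = 1229305.
5·1229305 − 4·11935 = 6098785.

6098785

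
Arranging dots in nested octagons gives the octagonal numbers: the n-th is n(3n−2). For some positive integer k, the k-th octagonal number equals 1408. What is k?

22

Set n(3n−2) = 1408, giving 3n² − 2n − 1408 = 0.
So n = (2 + 130) / 6 = 132/6 = 22.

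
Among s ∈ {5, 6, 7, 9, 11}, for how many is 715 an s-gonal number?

s = 5: P(5, 22) = 715. ✓
s = 6: P(6, 19) = 703 and P(6, 20) = 780; 715 is not s-gonal.
s = 7: P(7, 17) = 697 and P(7, 18) = 783; 715 is not s-gonal.
s = 9: P(9, 14) = 651 and P(9, 15) = 750; 715 is not s-gonal.
s = 11: P(11, 13) = 715. ✓
Hits: s ∈ {5, 11} → 2.

2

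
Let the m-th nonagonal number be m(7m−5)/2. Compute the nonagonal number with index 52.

9334

The 52nd nonagonal number is n(7n−5)/2 with n = 52.
52·(7·52 − 5)/2 = 52·359/2 = 9334.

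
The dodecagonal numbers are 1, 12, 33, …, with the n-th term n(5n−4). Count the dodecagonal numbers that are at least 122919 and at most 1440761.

380

The n-th dodecagonal number is n(5n−4).
Smallest index with value ≥ 122919: n = 158 (giving 124188).
Largest index with value ≤ 1440761: n = 537 (giving 1439697).
Indices 158 through 537: 380 terms.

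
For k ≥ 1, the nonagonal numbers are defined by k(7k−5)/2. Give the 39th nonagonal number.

The 39th nonagonal number is n(7n−5)/2 with n = 39.
39·(7·39 − 5)/2 = 39·268/2 = 39·134 = 5226.

5226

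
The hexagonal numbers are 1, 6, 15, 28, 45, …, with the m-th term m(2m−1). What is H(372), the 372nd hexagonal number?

276396

The 372nd hexagonal number is n(2n−1) with n = 372.
372·(2·372 − 1) = 372·743 = 276396.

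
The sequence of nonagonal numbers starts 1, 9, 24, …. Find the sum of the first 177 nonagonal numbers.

6484985

Σ i(7i−5)/2 = (7Σi² − 5Σi) / 2 over i = 1..177.
Σi = 15753 and Σi² = 1864105.
(7·1864105 − 5·15753) / 2 = 12969970/2 = 6484985.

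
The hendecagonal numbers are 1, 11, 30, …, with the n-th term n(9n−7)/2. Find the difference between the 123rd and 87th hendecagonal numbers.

33894

123·(9·123 − 7)/2 = 67650 and 87·(9·87 − 7)/2 = 33756.
Difference: 67650 − 33756 = 33894.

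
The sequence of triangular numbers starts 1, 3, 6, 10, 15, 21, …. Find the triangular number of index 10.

The 10th triangular number is n(n+1)/2 with n = 10.
10·11/2 = 110/2 = 55.

55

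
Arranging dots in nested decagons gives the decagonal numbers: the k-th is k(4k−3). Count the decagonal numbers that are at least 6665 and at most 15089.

20

The n-th decagonal number is n(4n−3).
Smallest index with value ≥ 6665: n = 42 (giving 6930).
Largest index with value ≤ 15089: n = 61 (giving 14701).
Indices 42 through 61: 20 terms.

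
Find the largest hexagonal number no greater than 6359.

6216

Solve n(2n−1) ≤ 6359 for integer n.
n = 56 gives 6216 ≤ 6359, while n = 57 gives 6441 > 6359; so the answer is 6216.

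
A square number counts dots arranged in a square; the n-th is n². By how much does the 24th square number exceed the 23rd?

n² − (n−1)² = 2n − 1, so 24² − 23² = 2·24 − 1 = 47.

47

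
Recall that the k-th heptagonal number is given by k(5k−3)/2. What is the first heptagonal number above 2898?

3010

Solve n(5n−3)/2 > 2898 for integer n.
The largest n with value ≤ 2898 is 34 (since 2839 ≤ 2898 < 3010), so the first above is n = 35, value 3010.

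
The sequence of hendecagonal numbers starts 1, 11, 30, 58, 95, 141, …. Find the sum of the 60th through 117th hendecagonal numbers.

2099397

Σ i(9i−7)/2 = (9Σi² − 7Σi) / 2 over i = 60..117.
Σi = 6903 − 1770 = 5133 and Σi² = 540735 − 70210 = 470525.
(9·470525 − 7·5133) / 2 = 4198794/2 = 2099397.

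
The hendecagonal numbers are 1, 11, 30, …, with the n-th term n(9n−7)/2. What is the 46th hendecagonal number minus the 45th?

406

Consecutive hendecagonal numbers differ by 9n − 8: here 9·46 − 8 = 406.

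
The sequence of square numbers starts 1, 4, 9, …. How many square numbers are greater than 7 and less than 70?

6

The n-th square number is n².
Smallest index with value > 7: n = 3 (giving 9).
Largest index with value < 70: n = 8 (giving 64).
Indices 3 through 8: 6 terms.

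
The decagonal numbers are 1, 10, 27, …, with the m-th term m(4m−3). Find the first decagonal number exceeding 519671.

520201

Solve n(4n−3) > 519671 for integer n.
The largest n with value ≤ 519671 is 360 (since 517320 ≤ 519671 < 520201), so the first above is n = 361, value 520201.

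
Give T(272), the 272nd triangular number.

37128

The 272nd triangular number is n(n+1)/2 with n = 272.
272·273/2 = 74256/2 = 37128.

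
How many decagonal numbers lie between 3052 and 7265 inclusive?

The n-th decagonal number is n(4n−3).
Smallest index with value ≥ 3052: n = 28 (giving 3052).
Largest index with value ≤ 7265: n = 42 (giving 6930).
Indices 28 through 42: 15 terms.

15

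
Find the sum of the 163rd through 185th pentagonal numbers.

Σ i(3i−1)/2 = (3Σi² − Σi) / 2 over i = 163..185.
Σi = 17205 − 13203 = 4002 and Σi² = 2127685 − 1430325 = 697360.
(3·697360 − 1·4002) / 2 = 2088078/2 = 1044039.

1044039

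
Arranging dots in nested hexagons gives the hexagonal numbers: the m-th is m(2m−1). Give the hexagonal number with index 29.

29·(2·29 − 1) = 29·57 = 1653.

1653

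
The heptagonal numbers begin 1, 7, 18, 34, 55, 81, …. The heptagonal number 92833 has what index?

193

Set n(5n−3)/2 = 92833, giving 5n² − 3n − 185666 = 0.
The discriminant is 9 + 40·92833 = 3713329, and √3713329 = 1927.
So n = (3 + 1927) / 10 = 1930/10 = 193.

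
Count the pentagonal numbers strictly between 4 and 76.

The n-th pentagonal number is n(3n−1)/2.
Smallest index with value > 4: n = 2 (giving 5).
Largest index with value < 76: n = 7 (giving 70).
Indices 2 through 7: 6 terms.

6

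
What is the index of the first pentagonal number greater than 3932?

52

Solve n(3n−1)/2 > 3932 for integer n.
The largest n with value ≤ 3932 is 51 (since 3876 ≤ 3932 < 4030), so the first above is n = 52, value 4030.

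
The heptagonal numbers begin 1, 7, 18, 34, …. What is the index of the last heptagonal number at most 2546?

Solve n(5n−3)/2 ≤ 2546 for integer n.
n = 32 gives 2512 ≤ 2546, while n = 33 gives 2673 > 2546; so the answer is index 32.

32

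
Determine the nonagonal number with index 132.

The 132nd nonagonal number is n(7n−5)/2 with n = 132.
132·(7·132 − 5)/2 = 132·919/2 = 60654.

60654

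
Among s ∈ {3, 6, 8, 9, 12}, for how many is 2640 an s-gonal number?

s = 3: P(3, 72) = 2628 and P(3, 73) = 2701; 2640 is not s-gonal.
s = 6: P(6, 36) = 2556 and P(6, 37) = 2701; 2640 is not s-gonal.
s = 8: P(8, 30) = 2640. ✓
s = 9: P(9, 27) = 2484 and P(9, 28) = 2674; 2640 is not s-gonal.
s = 12: P(12, 23) = 2553 and P(12, 24) = 2784; 2640 is not s-gonal.
Hits: s ∈ {8} → 1.

1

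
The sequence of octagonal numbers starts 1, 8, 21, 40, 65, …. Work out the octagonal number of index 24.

1680

24·(3·24 − 2) = 24·70 = 1680.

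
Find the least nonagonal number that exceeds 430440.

432784

Solve n(7n−5)/2 > 430440 for integer n.
The largest n with value ≤ 430440 is 351 (since 430326 ≤ 430440 < 432784), so the first above is n = 352, value 432784.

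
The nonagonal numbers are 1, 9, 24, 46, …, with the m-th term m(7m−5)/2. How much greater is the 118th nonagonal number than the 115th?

118·(7·118 − 5)/2 = 48439 and 115·(7·115 − 5)/2 = 46000.
Difference: 48439 − 46000 = 2439.

2439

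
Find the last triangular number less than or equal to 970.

Solve n(n+1)/2 ≤ 970 for integer n.
n = 43 gives 946 ≤ 970, while n = 44 gives 990 > 970; so the answer is 946.

946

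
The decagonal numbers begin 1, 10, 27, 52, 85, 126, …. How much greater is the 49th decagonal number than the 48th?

385

Consecutive decagonal numbers differ by 8n − 7: here 8·49 − 7 = 385.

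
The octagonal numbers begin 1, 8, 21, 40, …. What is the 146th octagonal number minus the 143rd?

146·(3·146 − 2) = 63656 and 143·(3·143 − 2) = 61061.
Difference: 63656 − 61061 = 2595.

2595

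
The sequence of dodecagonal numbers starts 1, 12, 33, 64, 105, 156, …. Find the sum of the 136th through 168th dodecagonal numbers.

Σ i(5i−4) = 5Σi² − 4Σi over i = 136..168.
Σi = 14196 − 9180 = 5016 and Σi² = 1594684 − 829260 = 765424.
5·765424 − 4·5016 = 3807056.

3807056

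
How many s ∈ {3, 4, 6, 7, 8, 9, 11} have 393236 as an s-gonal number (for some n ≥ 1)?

s = 3: P(3, 886) = 392941 and P(3, 887) = 393828; 393236 is not s-gonal.
s = 4: P(4, 627) = 393129 and P(4, 628) = 394384; 393236 is not s-gonal.
s = 6: P(6, 443) = 392055 and P(6, 444) = 393828; 393236 is not s-gonal.
s = 7: P(7, 396) = 391446 and P(7, 397) = 393427; 393236 is not s-gonal.
s = 8: P(8, 362) = 392408 and P(8, 363) = 394581; 393236 is not s-gonal.
s = 9: P(9, 335) = 391950 and P(9, 336) = 394296; 393236 is not s-gonal.
s = 11: P(11, 296) = 393236. ✓
Hits: s ∈ {11} → 1.

1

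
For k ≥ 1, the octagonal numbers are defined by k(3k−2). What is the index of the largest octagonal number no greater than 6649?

Solve n(3n−2) ≤ 6649 for integer n.
n = 47 gives 6533 ≤ 6649, while n = 48 gives 6816 > 6649; so the answer is index 47.

47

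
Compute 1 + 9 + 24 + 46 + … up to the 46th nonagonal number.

Σ i(7i−5)/2 = (7Σi² − 5Σi) / 2 over i = 1..46.
Σi = 1081 and Σi² = 33511.
(7·33511 − 5·1081) / 2 = 229172/2 = 114586.

114586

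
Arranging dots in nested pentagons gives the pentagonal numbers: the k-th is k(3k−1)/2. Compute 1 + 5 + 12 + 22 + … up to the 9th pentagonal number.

Σ i(3i−1)/2 = (3Σi² − Σi) / 2 over i = 1..9.
Σi = 45 and Σi² = 285.
(3·285 − 1·45) / 2 = 810/2 = 405.

405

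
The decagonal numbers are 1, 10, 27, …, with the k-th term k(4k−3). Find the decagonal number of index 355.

503035

The 355th decagonal number is n(4n−3) with n = 355.
355·(4·355 − 3) = 355·1417 = 503035.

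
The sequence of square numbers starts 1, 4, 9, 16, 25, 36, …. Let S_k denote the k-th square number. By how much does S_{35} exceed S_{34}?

n² − (n−1)² = 2n − 1, so 35² − 34² = 2·35 − 1 = 69.

69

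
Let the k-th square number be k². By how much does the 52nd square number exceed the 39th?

1183

52² = 2704 and 39² = 1521.
Difference: 2704 − 1521 = 1183.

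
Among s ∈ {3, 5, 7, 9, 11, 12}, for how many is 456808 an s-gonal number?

1

s = 3: P(3, 955) = 456490 and P(3, 956) = 457446; 456808 is not s-gonal.
s = 5: P(5, 552) = 456780 and P(5, 553) = 458437; 456808 is not s-gonal.
s = 7: P(7, 427) = 455182 and P(7, 428) = 457318; 456808 is not s-gonal.
s = 9: P(9, 361) = 455221 and P(9, 362) = 457749; 456808 is not s-gonal.
s = 11: P(11, 319) = 456808. ✓
s = 12: P(12, 302) = 454812 and P(12, 303) = 457833; 456808 is not s-gonal.
Hits: s ∈ {11} → 1.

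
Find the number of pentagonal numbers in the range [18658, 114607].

165

The n-th pentagonal number is n(3n−1)/2.
Smallest index with value ≥ 18658: n = 112 (giving 18760).
Largest index with value ≤ 114607: n = 276 (giving 114126).
Indices 112 through 276: 165 terms.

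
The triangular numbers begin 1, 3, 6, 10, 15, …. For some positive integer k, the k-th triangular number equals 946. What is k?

43

Set n(n+1)/2 = 946, giving n² + n − 1892 = 0.
So n = (-1 + 87) / 2 = 86/2 = 43.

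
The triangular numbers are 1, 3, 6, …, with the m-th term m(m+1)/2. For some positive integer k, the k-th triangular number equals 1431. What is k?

Set n(n+1)/2 = 1431, giving n² + n − 2862 = 0.
The discriminant is 1 + 8·1431 = 11449, and √11449 = 107.
So n = (-1 + 107) / 2 = 106/2 = 53.

53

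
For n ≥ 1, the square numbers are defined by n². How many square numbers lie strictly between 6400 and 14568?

40

The n-th square number is n².
Smallest index with value > 6400: n = 81 (giving 6561).
Largest index with value < 14568: n = 120 (giving 14400).
Indices 81 through 120: 40 terms.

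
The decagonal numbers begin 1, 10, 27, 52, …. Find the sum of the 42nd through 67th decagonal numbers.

310505

Σ i(4i−3) = 4Σi² − 3Σi over i = 42..67.
Σi = 2278 − 861 = 1417 and Σi² = 102510 − 23821 = 78689.
4·78689 − 3·1417 = 310505.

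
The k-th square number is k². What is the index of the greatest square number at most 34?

Solve n² ≤ 34 for integer n.
n = 5 gives 25 ≤ 34, while n = 6 gives 36 > 34; so the answer is index 5.

5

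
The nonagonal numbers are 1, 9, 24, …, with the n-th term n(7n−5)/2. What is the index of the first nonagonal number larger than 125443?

190

Solve n(7n−5)/2 > 125443 for integer n.
The largest n with value ≤ 125443 is 189 (since 124551 ≤ 125443 < 125875), so the first above is n = 190, value 125875.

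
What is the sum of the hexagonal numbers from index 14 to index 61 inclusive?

Σ i(2i−1) = 2Σi² − Σi over i = 14..61.
Σi = 1891 − 91 = 1800 and Σi² = 77531 − 819 = 76712.
2·76712 − 1·1800 = 151624.

151624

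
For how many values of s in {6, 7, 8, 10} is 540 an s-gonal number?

2

s = 6: P(6, 16) = 496 and P(6, 17) = 561; 540 is not s-gonal.
s = 7: P(7, 15) = 540. ✓
s = 8: P(8, 13) = 481 and P(8, 14) = 560; 540 is not s-gonal.
s = 10: P(10, 12) = 540. ✓
Hits: s ∈ {7, 10} → 2.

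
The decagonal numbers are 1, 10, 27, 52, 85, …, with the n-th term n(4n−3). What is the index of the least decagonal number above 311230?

Solve n(4n−3) > 311230 for integer n.
The largest n with value ≤ 311230 is 279 (since 310527 ≤ 311230 < 312760), so the first above is n = 280, value 312760.

280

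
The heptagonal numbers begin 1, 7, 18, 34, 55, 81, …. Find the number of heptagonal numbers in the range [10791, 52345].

80

The n-th heptagonal number is n(5n−3)/2.
Smallest index with value ≥ 10791: n = 66 (giving 10791).
Largest index with value ≤ 52345: n = 145 (giving 52345).
Indices 66 through 145: 80 terms.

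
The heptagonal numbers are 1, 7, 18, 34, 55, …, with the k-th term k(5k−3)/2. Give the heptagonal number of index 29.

The 29th heptagonal number is n(5n−3)/2 with n = 29.
29·(5·29 − 3)/2 = 29·142/2 = 29·71 = 2059.

2059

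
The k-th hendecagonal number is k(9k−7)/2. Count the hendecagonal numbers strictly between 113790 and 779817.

257

The n-th hendecagonal number is n(9n−7)/2.
Smallest index with value > 113790: n = 160 (giving 114640).
Largest index with value < 779817: n = 416 (giving 777296).
Indices 160 through 416: 257 terms.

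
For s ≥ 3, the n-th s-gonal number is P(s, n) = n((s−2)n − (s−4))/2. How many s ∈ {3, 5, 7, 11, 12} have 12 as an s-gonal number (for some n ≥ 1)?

s = 3: P(3, 4) = 10 and P(3, 5) = 15; 12 is not s-gonal.
s = 5: P(5, 3) = 12. ✓
s = 7: P(7, 2) = 7 and P(7, 3) = 18; 12 is not s-gonal.
s = 11: P(11, 2) = 11 and P(11, 3) = 30; 12 is not s-gonal.
s = 12: P(12, 2) = 12. ✓
Hits: s ∈ {5, 12} → 2.

2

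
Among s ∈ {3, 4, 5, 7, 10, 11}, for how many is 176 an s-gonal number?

s = 3: P(3, 18) = 171 and P(3, 19) = 190; 176 is not s-gonal.
s = 4: P(4, 13) = 169 and P(4, 14) = 196; 176 is not s-gonal.
s = 5: P(5, 11) = 176. ✓
s = 7: P(7, 8) = 148 and P(7, 9) = 189; 176 is not s-gonal.
s = 10: P(10, 7) = 175 and P(10, 8) = 232; 176 is not s-gonal.
s = 11: P(11, 6) = 141 and P(11, 7) = 196; 176 is not s-gonal.
Hits: s ∈ {5} → 1.

1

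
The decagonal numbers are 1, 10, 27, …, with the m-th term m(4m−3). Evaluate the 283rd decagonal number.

319507

283·(4·283 − 3) = 283·1129 = 319507.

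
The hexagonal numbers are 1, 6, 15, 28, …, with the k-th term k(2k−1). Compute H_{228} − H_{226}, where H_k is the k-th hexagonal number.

1814

228·(2·228 − 1) = 103740 and 226·(2·226 − 1) = 101926.
Difference: 103740 − 101926 = 1814.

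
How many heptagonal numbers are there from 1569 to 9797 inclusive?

37

The n-th heptagonal number is n(5n−3)/2.
Smallest index with value ≥ 1569: n = 26 (giving 1651).
Largest index with value ≤ 9797: n = 62 (giving 9517).
Indices 26 through 62: 37 terms.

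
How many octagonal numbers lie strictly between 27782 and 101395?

The n-th octagonal number is n(3n−2).
Smallest index with value > 27782: n = 97 (giving 28033).
Largest index with value < 101395: n = 184 (giving 101200).
Indices 97 through 184: 88 terms.

88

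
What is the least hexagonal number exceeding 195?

231

Solve n(2n−1) > 195 for integer n.
The largest n with value ≤ 195 is 10 (since 190 ≤ 195 < 231), so the first above is n = 11, value 231.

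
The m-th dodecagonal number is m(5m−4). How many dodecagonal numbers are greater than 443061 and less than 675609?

The n-th dodecagonal number is n(5n−4).
Smallest index with value > 443061: n = 299 (giving 445809).
Largest index with value < 675609: n = 367 (giving 671977).
Indices 299 through 367: 69 terms.

69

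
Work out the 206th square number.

42436

The 206th square number is n² with n = 206.
206² = 42436.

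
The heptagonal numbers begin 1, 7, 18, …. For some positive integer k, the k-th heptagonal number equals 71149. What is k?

169

Set n(5n−3)/2 = 71149, giving 5n² − 3n − 142298 = 0.
The discriminant is 9 + 40·71149 = 2845969, and √2845969 = 1687.
So n = (3 + 1687) / 10 = 1690/10 = 169.
Check: 169·(5·169 − 3)/2 = 71149. ✓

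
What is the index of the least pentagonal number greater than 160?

Solve n(3n−1)/2 > 160 for integer n.
The largest n with value ≤ 160 is 10 (since 145 ≤ 160 < 176), so the first above is n = 11, value 176.

11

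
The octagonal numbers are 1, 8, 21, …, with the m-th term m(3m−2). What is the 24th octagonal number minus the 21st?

399

24·(3·24 − 2) = 1680 and 21·(3·21 − 2) = 1281.
Difference: 1680 − 1281 = 399.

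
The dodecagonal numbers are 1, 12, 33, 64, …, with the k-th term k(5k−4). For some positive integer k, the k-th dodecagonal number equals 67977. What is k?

117

Set n(5n−4) = 67977, giving 5n² − 4n − 67977 = 0.
The discriminant is 16 + 20·67977 = 1359556, and √1359556 = 1166.
So n = (4 + 1166) / 10 = 1170/10 = 117.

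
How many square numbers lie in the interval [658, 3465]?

33

The n-th square number is n².
Smallest index with value ≥ 658: n = 26 (giving 676).
Largest index with value ≤ 3465: n = 58 (giving 3364).
Indices 26 through 58: 33 terms.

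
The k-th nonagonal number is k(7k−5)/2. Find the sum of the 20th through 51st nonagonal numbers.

Σ i(7i−5)/2 = (7Σi² − 5Σi) / 2 over i = 20..51.
Σi = 1326 − 190 = 1136 and Σi² = 45526 − 2470 = 43056.
(7·43056 − 5·1136) / 2 = 295712/2 = 147856.

147856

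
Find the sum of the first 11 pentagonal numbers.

Σ i(3i−1)/2 = (3Σi² − Σi) / 2 over i = 1..11.
Σi = 66 and Σi² = 506.
(3·506 − 1·66) / 2 = 1452/2 = 726.

726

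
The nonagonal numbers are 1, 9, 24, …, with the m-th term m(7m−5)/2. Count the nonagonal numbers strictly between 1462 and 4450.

16

The n-th nonagonal number is n(7n−5)/2.
Smallest index with value > 1462: n = 21 (giving 1491).
Largest index with value < 4450: n = 36 (giving 4446).
Indices 21 through 36: 16 terms.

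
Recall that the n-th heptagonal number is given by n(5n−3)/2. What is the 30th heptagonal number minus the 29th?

146

Consecutive heptagonal numbers differ by 5n − 4: here 5·30 − 4 = 146.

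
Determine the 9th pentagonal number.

9·(3·9 − 1)/2 = 9·26/2 = 9·13 = 117.

117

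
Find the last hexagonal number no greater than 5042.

Solve n(2n−1) ≤ 5042 for integer n.
n = 50 gives 4950 ≤ 5042, while n = 51 gives 5151 > 5042; so the answer is 4950.

4950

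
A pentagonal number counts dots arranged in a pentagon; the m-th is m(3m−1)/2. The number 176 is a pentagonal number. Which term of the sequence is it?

Set n(3n−1)/2 = 176, giving 3n² − n − 352 = 0.
So n = (1 + 65) / 6 = 66/6 = 11.
Check: 11·(3·11 − 1)/2 = 176. ✓

11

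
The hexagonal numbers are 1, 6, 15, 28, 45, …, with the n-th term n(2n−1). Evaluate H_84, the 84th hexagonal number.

14028

The 84th hexagonal number is n(2n−1) with n = 84.
84·(2·84 − 1) = 84·167 = 14028.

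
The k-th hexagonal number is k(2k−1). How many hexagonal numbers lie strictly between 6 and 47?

The n-th hexagonal number is n(2n−1).
Smallest index with value > 6: n = 3 (giving 15).
Largest index with value < 47: n = 5 (giving 45).
Indices 3 through 5: 3 terms.

3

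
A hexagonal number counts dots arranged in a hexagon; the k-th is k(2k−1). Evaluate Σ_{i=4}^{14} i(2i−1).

1903

Σ i(2i−1) = 2Σi² − Σi over i = 4..14.
Σi = 105 − 6 = 99 and Σi² = 1015 − 14 = 1001.
2·1001 − 1·99 = 1903.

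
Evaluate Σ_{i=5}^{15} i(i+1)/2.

Σ i(i+1)/2 = (Σi² + Σi) / 2 over i = 5..15.
Σi = 120 − 10 = 110 and Σi² = 1240 − 30 = 1210.
(1·1210 + 1·110) / 2 = 1320/2 = 660.

660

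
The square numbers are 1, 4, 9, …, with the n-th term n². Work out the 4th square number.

16

The 4th square number is n² with n = 4.
4² = 16.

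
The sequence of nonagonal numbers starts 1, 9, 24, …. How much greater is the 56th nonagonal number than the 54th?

56·(7·56 − 5)/2 = 10836 and 54·(7·54 − 5)/2 = 10071.
Difference: 10836 − 10071 = 765.

765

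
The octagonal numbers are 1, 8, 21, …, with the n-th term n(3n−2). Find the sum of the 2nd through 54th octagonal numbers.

Σ i(3i−2) = 3Σi² − 2Σi over i = 2..54.
Σi = 1485 − 1 = 1484 and Σi² = 53955 − 1 = 53954.
3·53954 − 2·1484 = 158894.

158894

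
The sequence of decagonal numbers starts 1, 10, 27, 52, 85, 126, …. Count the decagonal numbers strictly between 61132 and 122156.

51

The n-th decagonal number is n(4n−3).
Smallest index with value > 61132: n = 125 (giving 62125).
Largest index with value < 122156: n = 175 (giving 121975).
Indices 125 through 175: 51 terms.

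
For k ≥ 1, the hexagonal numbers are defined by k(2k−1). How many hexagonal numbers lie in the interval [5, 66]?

The n-th hexagonal number is n(2n−1).
Smallest index with value ≥ 5: n = 2 (giving 6).
Largest index with value ≤ 66: n = 6 (giving 66).
Indices 2 through 6: 5 terms.

5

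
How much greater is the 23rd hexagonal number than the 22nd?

Consecutive hexagonal numbers differ by 4n − 3: here 4·23 − 3 = 89.

89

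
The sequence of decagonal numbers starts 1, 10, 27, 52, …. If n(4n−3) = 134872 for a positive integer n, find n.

184

Set n(4n−3) = 134872, giving 4n² − 3n − 134872 = 0.
The discriminant is 9 + 16·134872 = 2157961, and √2157961 = 1469.
So n = (3 + 1469) / 8 = 1472/8 = 184.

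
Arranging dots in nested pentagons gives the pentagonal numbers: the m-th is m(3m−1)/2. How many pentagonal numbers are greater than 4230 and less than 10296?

30

The n-th pentagonal number is n(3n−1)/2.
Smallest index with value > 4230: n = 54 (giving 4347).
Largest index with value < 10296: n = 83 (giving 10292).
Indices 54 through 83: 30 terms.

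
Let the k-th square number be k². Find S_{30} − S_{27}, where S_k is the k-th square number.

171

30² = 900 and 27² = 729.
Difference: 900 − 729 = 171.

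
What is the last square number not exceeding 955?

Solve n² ≤ 955 for integer n.
n = 30 gives 900 ≤ 955, while n = 31 gives 961 > 955; so the answer is 900.

900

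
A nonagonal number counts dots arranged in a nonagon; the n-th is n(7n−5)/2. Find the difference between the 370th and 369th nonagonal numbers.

Consecutive nonagonal numbers differ by 7n − 6: here 7·370 − 6 = 2584.

2584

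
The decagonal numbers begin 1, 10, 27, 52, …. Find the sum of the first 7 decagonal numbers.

476

Σ i(4i−3) = 4Σi² − 3Σi over i = 1..7.
Σi = 28 and Σi² = 140.
4·140 − 3·28 = 476.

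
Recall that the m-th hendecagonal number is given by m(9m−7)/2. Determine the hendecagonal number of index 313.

313·(9·313 − 7)/2 = 313·2810/2 = 313·1405 = 439765.

439765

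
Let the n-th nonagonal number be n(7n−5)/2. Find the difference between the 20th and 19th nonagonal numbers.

134

Consecutive nonagonal numbers differ by 7n − 6: here 7·20 − 6 = 134.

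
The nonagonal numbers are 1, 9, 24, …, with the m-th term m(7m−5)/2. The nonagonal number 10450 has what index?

55

Set n(7n−5)/2 = 10450, giving 7n² − 5n − 20900 = 0.
So n = (5 + 765) / 14 = 770/14 = 55.
Check: 55·(7·55 − 5)/2 = 10450. ✓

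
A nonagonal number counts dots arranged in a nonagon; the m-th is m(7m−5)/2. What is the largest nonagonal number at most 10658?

Solve n(7n−5)/2 ≤ 10658 for integer n.
n = 55 gives 10450 ≤ 10658, while n = 56 gives 10836 > 10658; so the answer is 10450.

10450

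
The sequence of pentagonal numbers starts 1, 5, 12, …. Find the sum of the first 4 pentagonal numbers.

40

Σ i(3i−1)/2 = (3Σi² − Σi) / 2 over i = 1..4.
Σi = 10 and Σi² = 30.
(3·30 − 1·10) / 2 = 80/2 = 40.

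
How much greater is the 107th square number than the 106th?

213

n² − (n−1)² = 2n − 1, so 107² − 106² = 2·107 − 1 = 213.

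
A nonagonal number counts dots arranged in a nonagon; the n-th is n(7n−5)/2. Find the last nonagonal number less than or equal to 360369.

Solve n(7n−5)/2 ≤ 360369 for integer n.
n = 321 gives 359841 ≤ 360369, while n = 322 gives 362089 > 360369; so the answer is 359841.

359841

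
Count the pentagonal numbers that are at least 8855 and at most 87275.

165

The n-th pentagonal number is n(3n−1)/2.
Smallest index with value ≥ 8855: n = 77 (giving 8855).
Largest index with value ≤ 87275: n = 241 (giving 87001).
Indices 77 through 241: 165 terms.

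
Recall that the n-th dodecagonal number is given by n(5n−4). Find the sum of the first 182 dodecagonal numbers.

Σ i(5i−4) = 5Σi² − 4Σi over i = 1..182.
Σi = 16653 and Σi² = 2026115.
5·2026115 − 4·16653 = 10063963.

10063963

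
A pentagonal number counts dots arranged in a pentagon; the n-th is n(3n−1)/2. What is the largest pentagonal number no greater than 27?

22

Solve n(3n−1)/2 ≤ 27 for integer n.
n = 4 gives 22 ≤ 27, while n = 5 gives 35 > 27; so the answer is 22.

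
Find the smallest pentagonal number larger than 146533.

Solve n(3n−1)/2 > 146533 for integer n.
The largest n with value ≤ 146533 is 312 (since 145860 ≤ 146533 < 146797), so the first above is n = 313, value 146797.

146797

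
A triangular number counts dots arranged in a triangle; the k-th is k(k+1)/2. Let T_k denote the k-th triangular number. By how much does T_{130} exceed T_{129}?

130

Consecutive triangular numbers differ by n: T_{130} − T_{129} = 130.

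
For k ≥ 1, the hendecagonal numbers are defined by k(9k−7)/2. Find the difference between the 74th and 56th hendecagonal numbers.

10467

74·(9·74 − 7)/2 = 24383 and 56·(9·56 − 7)/2 = 13916.
Difference: 24383 − 13916 = 10467.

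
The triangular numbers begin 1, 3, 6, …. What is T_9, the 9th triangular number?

9·10/2 = 90/2 = 45.

45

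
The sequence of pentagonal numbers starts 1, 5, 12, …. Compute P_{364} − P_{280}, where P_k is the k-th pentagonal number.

81102

364·(3·364 − 1)/2 = 198562 and 280·(3·280 − 1)/2 = 117460.
Difference: 198562 − 117460 = 81102.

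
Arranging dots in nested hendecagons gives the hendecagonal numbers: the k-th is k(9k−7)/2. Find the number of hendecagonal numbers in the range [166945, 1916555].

461

The n-th hendecagonal number is n(9n−7)/2.
Smallest index with value ≥ 166945: n = 193 (giving 166945).
Largest index with value ≤ 1916555: n = 653 (giving 1916555).
Indices 193 through 653: 461 terms.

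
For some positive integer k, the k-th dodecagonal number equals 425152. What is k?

292

Set n(5n−4) = 425152, giving 5n² − 4n − 425152 = 0.
The discriminant is 16 + 20·425152 = 8503056, and √8503056 = 2916.
So n = (4 + 2916) / 10 = 2920/10 = 292.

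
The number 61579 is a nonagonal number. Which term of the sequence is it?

Set n(7n−5)/2 = 61579, giving 7n² − 5n − 123158 = 0.
So n = (5 + 1857) / 14 = 1862/14 = 133.

133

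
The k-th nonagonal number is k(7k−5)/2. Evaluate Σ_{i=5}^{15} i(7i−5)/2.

Σ i(7i−5)/2 = (7Σi² − 5Σi) / 2 over i = 5..15.
Σi = 120 − 10 = 110 and Σi² = 1240 − 30 = 1210.
(7·1210 − 5·110) / 2 = 7920/2 = 3960.

3960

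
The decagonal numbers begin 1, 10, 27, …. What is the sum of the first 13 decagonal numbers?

3003

Σ i(4i−3) = 4Σi² − 3Σi over i = 1..13.
Σi = 91 and Σi² = 819.
4·819 − 3·91 = 3003.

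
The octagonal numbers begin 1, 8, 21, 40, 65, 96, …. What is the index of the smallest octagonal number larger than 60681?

Solve n(3n−2) > 60681 for integer n.
The largest n with value ≤ 60681 is 142 (since 60208 ≤ 60681 < 61061), so the first above is n = 143, value 61061.

143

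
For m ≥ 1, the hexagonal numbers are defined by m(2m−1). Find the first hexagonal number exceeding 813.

861

Solve n(2n−1) > 813 for integer n.
The largest n with value ≤ 813 is 20 (since 780 ≤ 813 < 861), so the first above is n = 21, value 861.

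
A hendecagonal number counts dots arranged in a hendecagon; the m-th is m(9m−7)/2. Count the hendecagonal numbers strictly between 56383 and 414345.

The n-th hendecagonal number is n(9n−7)/2.
Smallest index with value > 56383: n = 113 (giving 57065).
Largest index with value < 414345: n = 303 (giving 412080).
Indices 113 through 303: 191 terms.

191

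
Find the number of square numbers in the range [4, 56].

6

The n-th square number is n².
Smallest index with value ≥ 4: n = 2 (giving 4).
Largest index with value ≤ 56: n = 7 (giving 49).
Indices 2 through 7: 6 terms.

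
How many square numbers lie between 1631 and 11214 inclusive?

The n-th square number is n².
Smallest index with value ≥ 1631: n = 41 (giving 1681).
Largest index with value ≤ 11214: n = 105 (giving 11025).
Indices 41 through 105: 65 terms.

65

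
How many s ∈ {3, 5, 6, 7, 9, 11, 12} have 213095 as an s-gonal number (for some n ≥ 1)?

s = 3: P(3, 652) = 212878 and P(3, 653) = 213531; 213095 is not s-gonal.
s = 5: P(5, 377) = 213005 and P(5, 378) = 214137; 213095 is not s-gonal.
s = 6: P(6, 326) = 212226 and P(6, 327) = 213531; 213095 is not s-gonal.
s = 7: P(7, 292) = 212722 and P(7, 293) = 214183; 213095 is not s-gonal.
s = 9: P(9, 247) = 212914 and P(9, 248) = 214644; 213095 is not s-gonal.
s = 11: P(11, 218) = 213095. ✓
s = 12: P(12, 206) = 211356 and P(12, 207) = 213417; 213095 is not s-gonal.
Hits: s ∈ {11} → 1.

1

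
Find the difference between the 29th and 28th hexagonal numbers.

Consecutive hexagonal numbers differ by 4n − 3: here 4·29 − 3 = 113.

113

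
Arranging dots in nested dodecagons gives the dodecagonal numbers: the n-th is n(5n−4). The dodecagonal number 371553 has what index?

273

Set n(5n−4) = 371553, giving 5n² − 4n − 371553 = 0.
So n = (4 + 2726) / 10 = 2730/10 = 273.
Check: 273·(5·273 − 4) = 371553. ✓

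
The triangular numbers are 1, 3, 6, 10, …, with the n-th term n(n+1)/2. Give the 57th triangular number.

The 57th triangular number is n(n+1)/2 with n = 57.
57·58/2 = 3306/2 = 1653.

1653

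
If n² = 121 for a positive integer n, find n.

11

We need n² = 121, so n = √121 = 11.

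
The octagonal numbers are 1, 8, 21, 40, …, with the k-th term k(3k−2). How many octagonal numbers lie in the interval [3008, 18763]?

The n-th octagonal number is n(3n−2).
Smallest index with value ≥ 3008: n = 32 (giving 3008).
Largest index with value ≤ 18763: n = 79 (giving 18565).
Indices 32 through 79: 48 terms.

48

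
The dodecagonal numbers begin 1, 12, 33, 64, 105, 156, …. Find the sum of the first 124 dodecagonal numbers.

3185250

Σ i(5i−4) = 5Σi² − 4Σi over i = 1..124.
Σi = 7750 and Σi² = 643250.
5·643250 − 4·7750 = 3185250.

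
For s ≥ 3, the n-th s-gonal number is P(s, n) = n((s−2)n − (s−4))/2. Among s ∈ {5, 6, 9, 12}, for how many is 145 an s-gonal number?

s = 5: P(5, 10) = 145. ✓
s = 6: P(6, 8) = 120 and P(6, 9) = 153; 145 is not s-gonal.
s = 9: P(9, 6) = 111 and P(9, 7) = 154; 145 is not s-gonal.
s = 12: P(12, 5) = 105 and P(12, 6) = 156; 145 is not s-gonal.
Hits: s ∈ {5} → 1.

1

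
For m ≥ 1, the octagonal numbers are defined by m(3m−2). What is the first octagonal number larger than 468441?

469656

Solve n(3n−2) > 468441 for integer n.
The largest n with value ≤ 468441 is 395 (since 467285 ≤ 468441 < 469656), so the first above is n = 396, value 469656.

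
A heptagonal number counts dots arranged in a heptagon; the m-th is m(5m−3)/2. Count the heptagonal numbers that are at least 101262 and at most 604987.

The n-th heptagonal number is n(5n−3)/2.
Smallest index with value ≥ 101262: n = 202 (giving 101707).
Largest index with value ≤ 604987: n = 492 (giving 604422).
Indices 202 through 492: 291 terms.

291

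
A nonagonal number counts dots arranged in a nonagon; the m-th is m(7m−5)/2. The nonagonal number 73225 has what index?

145

Set n(7n−5)/2 = 73225, giving 7n² − 5n − 146450 = 0.
The discriminant is 25 + 56·73225 = 4100625, and √4100625 = 2025.
So n = (5 + 2025) / 14 = 2030/14 = 145.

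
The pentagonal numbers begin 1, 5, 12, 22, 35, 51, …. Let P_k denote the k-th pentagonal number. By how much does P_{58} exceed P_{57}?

Consecutive pentagonal numbers differ by 3n − 2: here 3·58 − 2 = 172.

172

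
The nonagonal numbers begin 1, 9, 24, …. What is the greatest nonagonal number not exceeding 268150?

Solve n(7n−5)/2 ≤ 268150 for integer n.
n = 277 gives 267859 ≤ 268150, while n = 278 gives 269799 > 268150; so the answer is 267859.

267859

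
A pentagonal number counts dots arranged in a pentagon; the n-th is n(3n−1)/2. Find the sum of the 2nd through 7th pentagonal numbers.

Σ i(3i−1)/2 = (3Σi² − Σi) / 2 over i = 2..7.
Σi = 28 − 1 = 27 and Σi² = 140 − 1 = 139.
(3·139 − 1·27) / 2 = 390/2 = 195.

195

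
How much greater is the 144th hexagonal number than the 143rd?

573

Consecutive hexagonal numbers differ by 4n − 3: here 4·144 − 3 = 573.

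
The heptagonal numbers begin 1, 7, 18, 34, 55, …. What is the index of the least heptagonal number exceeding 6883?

53

Solve n(5n−3)/2 > 6883 for integer n.
The largest n with value ≤ 6883 is 52 (since 6682 ≤ 6883 < 6943), so the first above is n = 53, value 6943.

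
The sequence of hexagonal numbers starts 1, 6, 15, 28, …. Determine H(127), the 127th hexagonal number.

The 127th hexagonal number is n(2n−1) with n = 127.
127·(2·127 − 1) = 127·253 = 32131.

32131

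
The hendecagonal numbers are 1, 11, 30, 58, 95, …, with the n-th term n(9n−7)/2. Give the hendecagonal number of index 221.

The 221st hendecagonal number is n(9n−7)/2 with n = 221.
221·(9·221 − 7)/2 = 221·1982/2 = 221·991 = 219011.

219011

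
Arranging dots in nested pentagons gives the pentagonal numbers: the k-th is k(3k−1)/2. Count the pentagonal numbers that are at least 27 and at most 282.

The n-th pentagonal number is n(3n−1)/2.
Smallest index with value ≥ 27: n = 5 (giving 35).
Largest index with value ≤ 282: n = 13 (giving 247).
Indices 5 through 13: 9 terms.

9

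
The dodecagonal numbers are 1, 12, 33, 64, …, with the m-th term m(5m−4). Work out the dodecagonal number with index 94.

43804

94·(5·94 − 4) = 94·466 = 43804.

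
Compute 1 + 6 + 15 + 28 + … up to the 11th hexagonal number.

946

Σ i(2i−1) = 2Σi² − Σi over i = 1..11.
Σi = 66 and Σi² = 506.
2·506 − 1·66 = 946.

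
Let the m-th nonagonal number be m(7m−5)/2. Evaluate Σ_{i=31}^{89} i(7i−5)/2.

Σ i(7i−5)/2 = (7Σi² − 5Σi) / 2 over i = 31..89.
Σi = 4005 − 465 = 3540 and Σi² = 238965 − 9455 = 229510.
(7·229510 − 5·3540) / 2 = 1588870/2 = 794435.

794435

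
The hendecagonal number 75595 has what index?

130

Set n(9n−7)/2 = 75595, giving 9n² − 7n − 151190 = 0.
The discriminant is 49 + 72·75595 = 5442889, and √5442889 = 2333.
So n = (7 + 2333) / 18 = 2340/18 = 130.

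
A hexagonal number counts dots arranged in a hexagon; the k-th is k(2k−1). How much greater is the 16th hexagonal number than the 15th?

Consecutive hexagonal numbers differ by 4n − 3: here 4·16 − 3 = 61.

61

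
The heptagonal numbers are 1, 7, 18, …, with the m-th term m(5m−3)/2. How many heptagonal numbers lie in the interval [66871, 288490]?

177

The n-th heptagonal number is n(5n−3)/2.
Smallest index with value ≥ 66871: n = 164 (giving 66994).
Largest index with value ≤ 288490: n = 340 (giving 288490).
Indices 164 through 340: 177 terms.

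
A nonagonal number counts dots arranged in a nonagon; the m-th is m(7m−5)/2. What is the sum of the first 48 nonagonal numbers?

Σ i(7i−5)/2 = (7Σi² − 5Σi) / 2 over i = 1..48.
Σi = 1176 and Σi² = 38024.
(7·38024 − 5·1176) / 2 = 260288/2 = 130144.

130144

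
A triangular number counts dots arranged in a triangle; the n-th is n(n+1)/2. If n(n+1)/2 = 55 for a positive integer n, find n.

Set n(n+1)/2 = 55, giving n² + n − 110 = 0.
So n = (-1 + 21) / 2 = 20/2 = 10.
Check: 10·11/2 = 55. ✓

10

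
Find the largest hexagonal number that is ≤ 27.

Solve n(2n−1) ≤ 27 for integer n.
n = 3 gives 15 ≤ 27, while n = 4 gives 28 > 27; so the answer is 15.

15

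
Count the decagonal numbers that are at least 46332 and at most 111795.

60

The n-th decagonal number is n(4n−3).
Smallest index with value ≥ 46332: n = 108 (giving 46332).
Largest index with value ≤ 111795: n = 167 (giving 111055).
Indices 108 through 167: 60 terms.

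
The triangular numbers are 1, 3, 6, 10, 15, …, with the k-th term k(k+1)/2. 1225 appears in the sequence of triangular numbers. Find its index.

49

Set n(n+1)/2 = 1225, giving n² + n − 2450 = 0.
The discriminant is 1 + 8·1225 = 9801, and √9801 = 99.
So n = (-1 + 99) / 2 = 98/2 = 49.
Check: 49·50/2 = 1225. ✓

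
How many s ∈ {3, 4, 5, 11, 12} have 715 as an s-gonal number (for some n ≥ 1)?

s = 3: P(3, 37) = 703 and P(3, 38) = 741; 715 is not s-gonal.
s = 4: P(4, 26) = 676 and P(4, 27) = 729; 715 is not s-gonal.
s = 5: P(5, 22) = 715. ✓
s = 11: P(11, 13) = 715. ✓
s = 12: P(12, 12) = 672 and P(12, 13) = 793; 715 is not s-gonal.
Hits: s ∈ {5, 11} → 2.

2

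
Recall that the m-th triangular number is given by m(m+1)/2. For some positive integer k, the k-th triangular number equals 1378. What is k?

52

Set n(n+1)/2 = 1378, giving n² + n − 2756 = 0.
So n = (-1 + 105) / 2 = 104/2 = 52.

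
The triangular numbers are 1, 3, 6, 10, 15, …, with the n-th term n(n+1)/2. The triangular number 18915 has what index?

194

Set n(n+1)/2 = 18915, giving n² + n − 37830 = 0.
So n = (-1 + 389) / 2 = 388/2 = 194.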